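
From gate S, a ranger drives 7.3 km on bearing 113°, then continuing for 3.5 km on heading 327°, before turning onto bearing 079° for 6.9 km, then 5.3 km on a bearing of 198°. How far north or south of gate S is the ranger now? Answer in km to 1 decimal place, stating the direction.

Leg 1 (113°, 7.3 km): east 7.3 sin 113° = 6.72, north 7.3 cos 113° = -2.85
Leg 2 (327°, 3.5 km): east 3.5 sin 327° = -1.91, north 3.5 cos 327° = 2.94
Leg 3 (079°, 6.9 km): east 6.9 sin 79° = 6.77, north 6.9 cos 79° = 1.32
Leg 4 (198°, 5.3 km): east 5.3 sin 198° = -1.64, north 5.3 cos 198° = -5.04
Net north component: -3.64 km.

3.6 km south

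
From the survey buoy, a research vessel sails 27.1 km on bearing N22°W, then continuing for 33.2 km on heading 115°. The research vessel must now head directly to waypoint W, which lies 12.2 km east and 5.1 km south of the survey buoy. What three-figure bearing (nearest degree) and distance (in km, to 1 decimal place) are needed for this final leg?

206°, 17.9 km

Leg 1 (N22°W, 27.1 km): east 27.1 sin 338° = -10.15, north 27.1 cos 338° = 25.13
Leg 2 (115°, 33.2 km): east 33.2 sin 115° = 30.09, north 33.2 cos 115° = -14.03
Current position: (19.94, 11.10). Target: (12.2, -5.1). Remaining: Δeast = -7.74, Δnorth = -16.20.
Bearing = atan2(-7.74, -16.20) mod 360° = 205.54°; distance = √((-7.74)² + (-16.20)²) = 17.949 km.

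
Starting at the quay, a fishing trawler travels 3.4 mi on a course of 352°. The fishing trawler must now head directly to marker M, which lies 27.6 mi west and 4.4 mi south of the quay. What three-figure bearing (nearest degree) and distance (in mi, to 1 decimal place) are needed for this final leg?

254°, 28.2 mi

Leg 1 (352°, 3.4 mi): east 3.4 sin 352° = -0.47, north 3.4 cos 352° = 3.37
Current position: (-0.47, 3.37). Target: (-27.6, -4.4). Remaining: Δeast = -27.13, Δnorth = -7.77.
Bearing = atan2(-27.13, -7.77) mod 360° = 254.02°; distance = √((-27.13)² + (-7.77)²) = 28.217 mi.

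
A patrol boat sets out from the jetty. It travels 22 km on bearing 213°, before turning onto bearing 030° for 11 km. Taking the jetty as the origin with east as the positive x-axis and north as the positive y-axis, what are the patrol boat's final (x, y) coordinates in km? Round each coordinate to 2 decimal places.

Leg 1 (213°, 22 km): east 22 sin 213° = -11.98, north 22 cos 213° = -18.45
Leg 2 (030°, 11 km): east 11 sin 30° = 5.50, north 11 cos 30° = 9.53
Summing: -6.48 km east, -8.92 km north → (-6.48, -8.92).

(-6.48, -8.92)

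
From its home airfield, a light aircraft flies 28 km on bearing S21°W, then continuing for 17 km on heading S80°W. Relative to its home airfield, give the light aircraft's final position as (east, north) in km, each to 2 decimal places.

Leg 1 (S21°W, 28 km): east 28 sin 201° = -10.03, north 28 cos 201° = -26.14
Leg 2 (S80°W, 17 km): east 17 sin 260° = -16.74, north 17 cos 260° = -2.95
Summing: -26.78 km east, -29.09 km north → (-26.78, -29.09).

(-26.78, -29.09)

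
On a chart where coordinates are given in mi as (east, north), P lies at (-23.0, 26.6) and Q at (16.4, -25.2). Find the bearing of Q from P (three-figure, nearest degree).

143°

Δeast = 16.4 − -23.0 = 39.40; Δnorth = -25.2 − 26.6 = -51.80.
Bearing = atan2(Δeast, Δnorth) mod 360° = 142.74° ≈ 143°.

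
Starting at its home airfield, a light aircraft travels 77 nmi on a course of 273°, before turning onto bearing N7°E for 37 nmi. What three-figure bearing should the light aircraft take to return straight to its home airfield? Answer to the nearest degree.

Leg 1 (273°, 77 nmi): east 77 sin 273° = -76.89, north 77 cos 273° = 4.03
Leg 2 (N7°E, 37 nmi): east 37 sin 7° = 4.51, north 37 cos 7° = 36.72
Net displacement: -72.39 east, 40.75 north. Direction back to start is (72.39, -40.75): bearing = atan2(72.39, -40.75) mod 360° = 119.38° ≈ 119°.

119°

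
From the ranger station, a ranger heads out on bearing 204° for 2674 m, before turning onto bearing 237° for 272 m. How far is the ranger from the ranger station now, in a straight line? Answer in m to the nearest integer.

2906 m

Leg 1 (204°, 2674 m): east 2674 sin 204° = -1087.61, north 2674 cos 204° = -2442.82
Leg 2 (237°, 272 m): east 272 sin 237° = -228.12, north 272 cos 237° = -148.14
Net: -1315.73 east, -2590.96 north. Distance = √((-1315.73)² + (-2590.96)²) = 2905.897 m.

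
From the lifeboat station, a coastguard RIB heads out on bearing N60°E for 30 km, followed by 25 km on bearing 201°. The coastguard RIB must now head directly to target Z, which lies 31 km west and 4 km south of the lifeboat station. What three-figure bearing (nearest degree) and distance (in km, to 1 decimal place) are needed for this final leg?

Leg 1 (N60°E, 30 km): east 30 sin 60° = 25.98, north 30 cos 60° = 15.00
Leg 2 (201°, 25 km): east 25 sin 201° = -8.96, north 25 cos 201° = -23.34
Current position: (17.02, -8.34). Target: (-31, -4). Remaining: Δeast = -48.02, Δnorth = 4.34.
Bearing = atan2(-48.02, 4.34) mod 360° = 275.16°; distance = √((-48.02)² + (4.34)²) = 48.217 km.

275°, 48.2 km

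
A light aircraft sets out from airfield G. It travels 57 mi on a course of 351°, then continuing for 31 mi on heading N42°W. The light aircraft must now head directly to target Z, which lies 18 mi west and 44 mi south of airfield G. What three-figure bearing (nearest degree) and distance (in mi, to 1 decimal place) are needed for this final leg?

175°, 123.9 mi

Leg 1 (351°, 57 mi): east 57 sin 351° = -8.92, north 57 cos 351° = 56.30
Leg 2 (N42°W, 31 mi): east 31 sin 318° = -20.74, north 31 cos 318° = 23.04
Current position: (-29.66, 79.34). Target: (-18, -44). Remaining: Δeast = 11.66, Δnorth = -123.34.
Bearing = atan2(11.66, -123.34) mod 360° = 174.60°; distance = √((11.66)² + (-123.34)²) = 123.886 mi.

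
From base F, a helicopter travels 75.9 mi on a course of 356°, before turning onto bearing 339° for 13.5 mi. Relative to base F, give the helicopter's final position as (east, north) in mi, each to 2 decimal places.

Leg 1 (356°, 75.9 mi): east 75.9 sin 356° = -5.29, north 75.9 cos 356° = 75.72
Leg 2 (339°, 13.5 mi): east 13.5 sin 339° = -4.84, north 13.5 cos 339° = 12.60
Summing: -10.13 mi east, 88.32 mi north → (-10.13, 88.32).

(-10.13, 88.32)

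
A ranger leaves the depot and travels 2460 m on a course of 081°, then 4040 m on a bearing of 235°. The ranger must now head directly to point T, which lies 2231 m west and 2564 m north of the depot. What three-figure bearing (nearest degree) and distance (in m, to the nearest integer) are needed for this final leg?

Leg 1 (081°, 2460 m): east 2460 sin 81° = 2429.71, north 2460 cos 81° = 384.83
Leg 2 (235°, 4040 m): east 4040 sin 235° = -3309.37, north 4040 cos 235° = -2317.25
Current position: (-879.66, -1932.42). Target: (-2231, 2564). Remaining: Δeast = -1351.34, Δnorth = 4496.42.
Bearing = atan2(-1351.34, 4496.42) mod 360° = 343.27°; distance = √((-1351.34)² + (4496.42)²) = 4695.094 m.

343°, 4695 m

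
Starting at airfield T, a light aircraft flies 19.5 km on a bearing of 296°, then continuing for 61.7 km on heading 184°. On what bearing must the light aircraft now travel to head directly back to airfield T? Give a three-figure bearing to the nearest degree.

022°

Leg 1 (296°, 19.5 km): east 19.5 sin 296° = -17.53, north 19.5 cos 296° = 8.55
Leg 2 (184°, 61.7 km): east 61.7 sin 184° = -4.30, north 61.7 cos 184° = -61.55
Net displacement: -21.83 east, -53.00 north. Direction back to start is (21.83, 53.00): bearing = atan2(21.83, 53.00) mod 360° = 22.39° ≈ 022°.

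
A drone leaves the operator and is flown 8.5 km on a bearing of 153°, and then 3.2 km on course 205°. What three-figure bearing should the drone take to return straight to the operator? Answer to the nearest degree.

347°

Leg 1 (153°, 8.5 km): east 8.5 sin 153° = 3.86, north 8.5 cos 153° = -7.57
Leg 2 (205°, 3.2 km): east 3.2 sin 205° = -1.35, north 3.2 cos 205° = -2.90
Net displacement: 2.51 east, -10.47 north. Direction back to start is (-2.51, 10.47): bearing = atan2(-2.51, 10.47) mod 360° = 346.54° ≈ 347°.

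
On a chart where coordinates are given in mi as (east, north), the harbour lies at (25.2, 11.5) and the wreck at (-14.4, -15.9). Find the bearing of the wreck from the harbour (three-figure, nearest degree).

Δeast = -14.4 − 25.2 = -39.60; Δnorth = -15.9 − 11.5 = -27.40.
Bearing = atan2(Δeast, Δnorth) mod 360° = 235.32° ≈ 235°.

235°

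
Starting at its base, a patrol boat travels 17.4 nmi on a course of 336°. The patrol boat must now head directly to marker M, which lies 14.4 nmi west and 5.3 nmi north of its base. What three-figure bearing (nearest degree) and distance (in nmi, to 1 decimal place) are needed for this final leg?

215°, 12.9 nmi

Leg 1 (336°, 17.4 nmi): east 17.4 sin 336° = -7.08, north 17.4 cos 336° = 15.90
Current position: (-7.08, 15.90). Target: (-14.4, 5.3). Remaining: Δeast = -7.32, Δnorth = -10.60.
Bearing = atan2(-7.32, -10.60) mod 360° = 214.65°; distance = √((-7.32)² + (-10.60)²) = 12.880 nmi.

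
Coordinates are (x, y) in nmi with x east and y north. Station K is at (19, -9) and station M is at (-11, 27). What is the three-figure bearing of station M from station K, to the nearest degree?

320°

Δeast = -11 − 19 = -30.00; Δnorth = 27 − -9 = 36.00.
Bearing = atan2(Δeast, Δnorth) mod 360° = 320.19° ≈ 320°.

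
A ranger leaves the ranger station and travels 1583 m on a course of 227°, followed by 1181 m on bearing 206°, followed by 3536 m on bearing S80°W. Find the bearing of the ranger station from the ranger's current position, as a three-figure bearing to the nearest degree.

Leg 1 (227°, 1583 m): east 1583 sin 227° = -1157.73, north 1583 cos 227° = -1079.60
Leg 2 (206°, 1181 m): east 1181 sin 206° = -517.72, north 1181 cos 206° = -1061.48
Leg 3 (S80°W, 3536 m): east 3536 sin 260° = -3482.28, north 3536 cos 260° = -614.02
Net displacement: -5157.73 east, -2755.10 north. Direction back to start is (5157.73, 2755.10): bearing = atan2(5157.73, 2755.10) mod 360° = 61.89° ≈ 062°.

062°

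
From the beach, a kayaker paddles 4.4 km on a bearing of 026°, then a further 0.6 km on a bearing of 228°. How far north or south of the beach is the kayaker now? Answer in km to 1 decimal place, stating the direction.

3.6 km north

Leg 1 (026°, 4.4 km): east 4.4 sin 26° = 1.93, north 4.4 cos 26° = 3.95
Leg 2 (228°, 0.6 km): east 0.6 sin 228° = -0.45, north 0.6 cos 228° = -0.40
Net north component: 3.55 km.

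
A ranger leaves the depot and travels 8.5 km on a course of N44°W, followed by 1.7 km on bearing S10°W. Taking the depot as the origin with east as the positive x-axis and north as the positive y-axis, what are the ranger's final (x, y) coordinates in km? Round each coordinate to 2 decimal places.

Leg 1 (N44°W, 8.5 km): east 8.5 sin 316° = -5.90, north 8.5 cos 316° = 6.11
Leg 2 (S10°W, 1.7 km): east 1.7 sin 190° = -0.30, north 1.7 cos 190° = -1.67
Summing: -6.20 km east, 4.44 km north → (-6.20, 4.44).

(-6.20, 4.44)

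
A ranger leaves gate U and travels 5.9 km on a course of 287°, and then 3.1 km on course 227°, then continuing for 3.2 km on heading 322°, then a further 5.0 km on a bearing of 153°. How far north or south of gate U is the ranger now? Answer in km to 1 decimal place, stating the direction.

2.3 km south

Leg 1 (287°, 5.9 km): east 5.9 sin 287° = -5.64, north 5.9 cos 287° = 1.72
Leg 2 (227°, 3.1 km): east 3.1 sin 227° = -2.27, north 3.1 cos 227° = -2.11
Leg 3 (322°, 3.2 km): east 3.2 sin 322° = -1.97, north 3.2 cos 322° = 2.52
Leg 4 (153°, 5.0 km): east 5.0 sin 153° = 2.27, north 5.0 cos 153° = -4.46
Net north component: -2.32 km.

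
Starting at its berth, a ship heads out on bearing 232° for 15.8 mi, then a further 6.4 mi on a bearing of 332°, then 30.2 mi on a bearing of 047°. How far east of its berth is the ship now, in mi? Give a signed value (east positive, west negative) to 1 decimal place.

Leg 1 (232°, 15.8 mi): east 15.8 sin 232° = -12.45, north 15.8 cos 232° = -9.73
Leg 2 (332°, 6.4 mi): east 6.4 sin 332° = -3.00, north 6.4 cos 332° = 5.65
Leg 3 (047°, 30.2 mi): east 30.2 sin 47° = 22.09, north 30.2 cos 47° = 20.60
Net east component: 6.63 mi.

6.6 mi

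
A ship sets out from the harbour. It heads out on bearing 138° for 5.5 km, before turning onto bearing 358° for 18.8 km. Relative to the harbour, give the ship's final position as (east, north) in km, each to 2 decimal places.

(3.02, 14.70)

Leg 1 (138°, 5.5 km): east 5.5 sin 138° = 3.68, north 5.5 cos 138° = -4.09
Leg 2 (358°, 18.8 km): east 18.8 sin 358° = -0.66, north 18.8 cos 358° = 18.79
Summing: 3.02 km east, 14.70 km north → (3.02, 14.70).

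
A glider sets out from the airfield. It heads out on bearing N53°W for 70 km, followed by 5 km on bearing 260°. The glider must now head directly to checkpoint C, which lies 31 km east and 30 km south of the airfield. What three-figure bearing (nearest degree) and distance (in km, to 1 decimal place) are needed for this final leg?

Leg 1 (N53°W, 70 km): east 70 sin 307° = -55.90, north 70 cos 307° = 42.13
Leg 2 (260°, 5 km): east 5 sin 260° = -4.92, north 5 cos 260° = -0.87
Current position: (-60.83, 41.26). Target: (31, -30). Remaining: Δeast = 91.83, Δnorth = -71.26.
Bearing = atan2(91.83, -71.26) mod 360° = 127.81°; distance = √((91.83)² + (-71.26)²) = 116.234 km.

128°, 116.2 km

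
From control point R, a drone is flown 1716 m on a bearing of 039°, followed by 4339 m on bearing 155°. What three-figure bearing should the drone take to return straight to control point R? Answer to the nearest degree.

Leg 1 (039°, 1716 m): east 1716 sin 39° = 1079.91, north 1716 cos 39° = 1333.58
Leg 2 (155°, 4339 m): east 4339 sin 155° = 1833.74, north 4339 cos 155° = -3932.47
Net displacement: 2913.65 east, -2598.89 north. Direction back to start is (-2913.65, 2598.89): bearing = atan2(-2913.65, 2598.89) mod 360° = 311.73° ≈ 312°.

312°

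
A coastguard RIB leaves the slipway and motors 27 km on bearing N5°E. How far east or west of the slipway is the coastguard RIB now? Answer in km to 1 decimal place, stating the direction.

Leg 1 (N5°E, 27 km): east 27 sin 5° = 2.35, north 27 cos 5° = 26.90
Net east component: 2.35 km.

2.4 km east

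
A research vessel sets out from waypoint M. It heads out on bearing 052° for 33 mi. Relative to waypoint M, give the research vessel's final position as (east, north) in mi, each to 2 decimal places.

(26.00, 20.32)

Leg 1 (052°, 33 mi): east 33 sin 52° = 26.00, north 33 cos 52° = 20.32
Summing: 26.00 mi east, 20.32 mi north → (26.00, 20.32).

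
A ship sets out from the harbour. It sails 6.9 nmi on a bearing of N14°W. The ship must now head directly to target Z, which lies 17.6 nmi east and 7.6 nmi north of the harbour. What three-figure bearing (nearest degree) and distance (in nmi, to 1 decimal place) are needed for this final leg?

087°, 19.3 nmi

Leg 1 (N14°W, 6.9 nmi): east 6.9 sin 346° = -1.67, north 6.9 cos 346° = 6.70
Current position: (-1.67, 6.70). Target: (17.6, 7.6). Remaining: Δeast = 19.27, Δnorth = 0.90.
Bearing = atan2(19.27, 0.90) mod 360° = 87.31°; distance = √((19.27)² + (0.90)²) = 19.290 nmi.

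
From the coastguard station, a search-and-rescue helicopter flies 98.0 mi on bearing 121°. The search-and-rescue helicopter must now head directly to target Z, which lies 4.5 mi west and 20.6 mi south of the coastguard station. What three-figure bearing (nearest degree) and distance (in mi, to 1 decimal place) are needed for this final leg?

289°, 93.4 mi

Leg 1 (121°, 98.0 mi): east 98.0 sin 121° = 84.00, north 98.0 cos 121° = -50.47
Current position: (84.00, -50.47). Target: (-4.5, -20.6). Remaining: Δeast = -88.50, Δnorth = 29.87.
Bearing = atan2(-88.50, 29.87) mod 360° = 288.65°; distance = √((-88.50)² + (29.87)²) = 93.408 mi.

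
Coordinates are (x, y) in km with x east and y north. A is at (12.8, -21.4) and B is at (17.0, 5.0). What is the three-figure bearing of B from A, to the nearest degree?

Δeast = 17.0 − 12.8 = 4.20; Δnorth = 5.0 − -21.4 = 26.40.
Bearing = atan2(Δeast, Δnorth) mod 360° = 9.04° ≈ 009°.

009°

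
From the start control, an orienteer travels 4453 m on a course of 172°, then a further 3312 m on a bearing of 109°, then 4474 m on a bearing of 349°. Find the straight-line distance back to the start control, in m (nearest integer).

Leg 1 (172°, 4453 m): east 4453 sin 172° = 619.74, north 4453 cos 172° = -4409.66
Leg 2 (109°, 3312 m): east 3312 sin 109° = 3131.56, north 3312 cos 109° = -1078.28
Leg 3 (349°, 4474 m): east 4474 sin 349° = -853.68, north 4474 cos 349° = 4391.80
Net: 2897.62 east, -1096.15 north. Distance = √((2897.62)² + (-1096.15)²) = 3098.018 m.

3098 m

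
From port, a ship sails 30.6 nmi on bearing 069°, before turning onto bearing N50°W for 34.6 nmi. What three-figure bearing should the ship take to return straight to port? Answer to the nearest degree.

Leg 1 (069°, 30.6 nmi): east 30.6 sin 69° = 28.57, north 30.6 cos 69° = 10.97
Leg 2 (N50°W, 34.6 nmi): east 34.6 sin 310° = -26.51, north 34.6 cos 310° = 22.24
Net displacement: 2.06 east, 33.21 north. Direction back to start is (-2.06, -33.21): bearing = atan2(-2.06, -33.21) mod 360° = 183.55° ≈ 184°.

184°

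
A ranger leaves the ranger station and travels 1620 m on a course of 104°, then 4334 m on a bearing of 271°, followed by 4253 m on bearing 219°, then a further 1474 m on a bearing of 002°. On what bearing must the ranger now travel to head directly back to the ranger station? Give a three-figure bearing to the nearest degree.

Leg 1 (104°, 1620 m): east 1620 sin 104° = 1571.88, north 1620 cos 104° = -391.91
Leg 2 (271°, 4334 m): east 4334 sin 271° = -4333.34, north 4334 cos 271° = 75.64
Leg 3 (219°, 4253 m): east 4253 sin 219° = -2676.50, north 4253 cos 219° = -3305.20
Leg 4 (002°, 1474 m): east 1474 sin 2° = 51.44, north 1474 cos 2° = 1473.10
Net displacement: -5386.52 east, -2148.37 north. Direction back to start is (5386.52, 2148.37): bearing = atan2(5386.52, 2148.37) mod 360° = 68.26° ≈ 068°.

068°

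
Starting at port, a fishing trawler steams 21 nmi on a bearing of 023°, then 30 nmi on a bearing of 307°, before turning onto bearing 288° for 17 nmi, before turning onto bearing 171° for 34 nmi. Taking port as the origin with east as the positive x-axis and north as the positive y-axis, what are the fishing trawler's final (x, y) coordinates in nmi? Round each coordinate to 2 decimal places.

(-26.60, 9.06)

Leg 1 (023°, 21 nmi): east 21 sin 23° = 8.21, north 21 cos 23° = 19.33
Leg 2 (307°, 30 nmi): east 30 sin 307° = -23.96, north 30 cos 307° = 18.05
Leg 3 (288°, 17 nmi): east 17 sin 288° = -16.17, north 17 cos 288° = 5.25
Leg 4 (171°, 34 nmi): east 34 sin 171° = 5.32, north 34 cos 171° = -33.58
Summing: -26.60 nmi east, 9.06 nmi north → (-26.60, 9.06).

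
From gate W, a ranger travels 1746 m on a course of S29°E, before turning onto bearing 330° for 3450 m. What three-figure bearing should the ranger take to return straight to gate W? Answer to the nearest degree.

Leg 1 (S29°E, 1746 m): east 1746 sin 151° = 846.48, north 1746 cos 151° = -1527.09
Leg 2 (330°, 3450 m): east 3450 sin 330° = -1725.00, north 3450 cos 330° = 2987.79
Net displacement: -878.52 east, 1460.70 north. Direction back to start is (878.52, -1460.70): bearing = atan2(878.52, -1460.70) mod 360° = 148.98° ≈ 149°.

149°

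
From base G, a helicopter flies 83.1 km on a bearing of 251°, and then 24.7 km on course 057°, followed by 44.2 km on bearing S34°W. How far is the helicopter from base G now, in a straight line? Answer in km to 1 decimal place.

96.7 km

Leg 1 (251°, 83.1 km): east 83.1 sin 251° = -78.57, north 83.1 cos 251° = -27.05
Leg 2 (057°, 24.7 km): east 24.7 sin 57° = 20.72, north 24.7 cos 57° = 13.45
Leg 3 (S34°W, 44.2 km): east 44.2 sin 214° = -24.72, north 44.2 cos 214° = -36.64
Net: -82.57 east, -50.25 north. Distance = √((-82.57)² + (-50.25)²) = 96.659 km.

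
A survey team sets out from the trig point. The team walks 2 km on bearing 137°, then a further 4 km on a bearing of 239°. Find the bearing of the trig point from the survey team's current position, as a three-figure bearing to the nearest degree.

Leg 1 (137°, 2 km): east 2 sin 137° = 1.36, north 2 cos 137° = -1.46
Leg 2 (239°, 4 km): east 4 sin 239° = -3.43, north 4 cos 239° = -2.06
Net displacement: -2.06 east, -3.52 north. Direction back to start is (2.06, 3.52): bearing = atan2(2.06, 3.52) mod 360° = 30.37° ≈ 030°.

030°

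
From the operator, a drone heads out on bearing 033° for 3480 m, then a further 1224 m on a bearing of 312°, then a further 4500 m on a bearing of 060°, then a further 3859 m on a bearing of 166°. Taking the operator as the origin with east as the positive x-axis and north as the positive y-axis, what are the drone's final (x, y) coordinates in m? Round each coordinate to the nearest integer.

(5816, 2243)

Leg 1 (033°, 3480 m): east 3480 sin 33° = 1895.34, north 3480 cos 33° = 2918.57
Leg 2 (312°, 1224 m): east 1224 sin 312° = -909.61, north 1224 cos 312° = 819.02
Leg 3 (060°, 4500 m): east 4500 sin 60° = 3897.11, north 4500 cos 60° = 2250.00
Leg 4 (166°, 3859 m): east 3859 sin 166° = 933.58, north 3859 cos 166° = -3744.37
Summing: 5816.43 m east, 2243.22 m north → (5816, 2243).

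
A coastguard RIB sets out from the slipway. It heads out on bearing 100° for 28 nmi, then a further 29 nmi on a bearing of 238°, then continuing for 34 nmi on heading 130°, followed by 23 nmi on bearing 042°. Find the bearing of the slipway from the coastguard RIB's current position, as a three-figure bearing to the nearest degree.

Leg 1 (100°, 28 nmi): east 28 sin 100° = 27.57, north 28 cos 100° = -4.86
Leg 2 (238°, 29 nmi): east 29 sin 238° = -24.59, north 29 cos 238° = -15.37
Leg 3 (130°, 34 nmi): east 34 sin 130° = 26.05, north 34 cos 130° = -21.85
Leg 4 (042°, 23 nmi): east 23 sin 42° = 15.39, north 23 cos 42° = 17.09
Net displacement: 44.42 east, -24.99 north. Direction back to start is (-44.42, 24.99): bearing = atan2(-44.42, 24.99) mod 360° = 299.37° ≈ 299°.

299°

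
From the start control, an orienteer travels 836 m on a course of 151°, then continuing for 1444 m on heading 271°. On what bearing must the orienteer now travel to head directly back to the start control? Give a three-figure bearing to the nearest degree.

056°

Leg 1 (151°, 836 m): east 836 sin 151° = 405.30, north 836 cos 151° = -731.18
Leg 2 (271°, 1444 m): east 1444 sin 271° = -1443.78, north 1444 cos 271° = 25.20
Net displacement: -1038.48 east, -705.98 north. Direction back to start is (1038.48, 705.98): bearing = atan2(1038.48, 705.98) mod 360° = 55.79° ≈ 056°.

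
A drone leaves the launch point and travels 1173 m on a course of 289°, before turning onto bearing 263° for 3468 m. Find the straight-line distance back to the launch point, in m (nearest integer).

4551 m

Leg 1 (289°, 1173 m): east 1173 sin 289° = -1109.09, north 1173 cos 289° = 381.89
Leg 2 (263°, 3468 m): east 3468 sin 263° = -3442.15, north 3468 cos 263° = -422.64
Net: -4551.24 east, -40.75 north. Distance = √((-4551.24)² + (-40.75)²) = 4551.426 m.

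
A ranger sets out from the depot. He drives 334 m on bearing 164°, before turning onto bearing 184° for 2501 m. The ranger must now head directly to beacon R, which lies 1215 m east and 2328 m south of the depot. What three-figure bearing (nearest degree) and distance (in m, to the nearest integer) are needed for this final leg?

Leg 1 (164°, 334 m): east 334 sin 164° = 92.06, north 334 cos 164° = -321.06
Leg 2 (184°, 2501 m): east 2501 sin 184° = -174.46, north 2501 cos 184° = -2494.91
Current position: (-82.40, -2815.97). Target: (1215, -2328). Remaining: Δeast = 1297.40, Δnorth = 487.97.
Bearing = atan2(1297.40, 487.97) mod 360° = 69.39°; distance = √((1297.40)² + (487.97)²) = 1386.130 m.

069°, 1386 m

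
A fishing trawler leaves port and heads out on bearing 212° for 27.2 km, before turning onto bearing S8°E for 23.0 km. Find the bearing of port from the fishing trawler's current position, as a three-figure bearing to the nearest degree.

Leg 1 (212°, 27.2 km): east 27.2 sin 212° = -14.41, north 27.2 cos 212° = -23.07
Leg 2 (S8°E, 23.0 km): east 23.0 sin 172° = 3.20, north 23.0 cos 172° = -22.78
Net displacement: -11.21 east, -45.84 north. Direction back to start is (11.21, 45.84): bearing = atan2(11.21, 45.84) mod 360° = 13.74° ≈ 014°.

014°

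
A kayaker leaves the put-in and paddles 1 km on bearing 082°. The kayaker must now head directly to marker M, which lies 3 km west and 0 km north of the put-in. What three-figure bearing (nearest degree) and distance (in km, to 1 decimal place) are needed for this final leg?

268°, 4.0 km

Leg 1 (082°, 1 km): east 1 sin 82° = 0.99, north 1 cos 82° = 0.14
Current position: (0.99, 0.14). Target: (-3, 0). Remaining: Δeast = -3.99, Δnorth = -0.14.
Bearing = atan2(-3.99, -0.14) mod 360° = 268.00°; distance = √((-3.99)² + (-0.14)²) = 3.993 km.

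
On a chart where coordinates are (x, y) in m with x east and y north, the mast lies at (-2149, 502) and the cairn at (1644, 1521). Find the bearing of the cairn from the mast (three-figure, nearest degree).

075°

Δeast = 1644 − -2149 = 3793.00; Δnorth = 1521 − 502 = 1019.00.
Bearing = atan2(Δeast, Δnorth) mod 360° = 74.96° ≈ 075°.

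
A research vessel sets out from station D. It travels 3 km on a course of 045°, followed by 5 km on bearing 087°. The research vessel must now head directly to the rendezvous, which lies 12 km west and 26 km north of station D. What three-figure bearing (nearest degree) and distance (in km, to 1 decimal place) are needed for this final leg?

Leg 1 (045°, 3 km): east 3 sin 45° = 2.12, north 3 cos 45° = 2.12
Leg 2 (087°, 5 km): east 5 sin 87° = 4.99, north 5 cos 87° = 0.26
Current position: (7.11, 2.38). Target: (-12, 26). Remaining: Δeast = -19.11, Δnorth = 23.62.
Bearing = atan2(-19.11, 23.62) mod 360° = 321.01°; distance = √((-19.11)² + (23.62)²) = 30.383 km.

321°, 30.4 km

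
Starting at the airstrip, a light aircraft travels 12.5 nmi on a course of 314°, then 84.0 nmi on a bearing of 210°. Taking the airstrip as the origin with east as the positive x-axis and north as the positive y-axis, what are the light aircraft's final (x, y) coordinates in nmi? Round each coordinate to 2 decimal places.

Leg 1 (314°, 12.5 nmi): east 12.5 sin 314° = -8.99, north 12.5 cos 314° = 8.68
Leg 2 (210°, 84.0 nmi): east 84.0 sin 210° = -42.00, north 84.0 cos 210° = -72.75
Summing: -50.99 nmi east, -64.06 nmi north → (-50.99, -64.06).

(-50.99, -64.06)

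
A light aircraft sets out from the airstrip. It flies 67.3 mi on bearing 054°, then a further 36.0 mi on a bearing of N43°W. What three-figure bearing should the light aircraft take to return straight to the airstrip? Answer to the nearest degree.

Leg 1 (054°, 67.3 mi): east 67.3 sin 54° = 54.45, north 67.3 cos 54° = 39.56
Leg 2 (N43°W, 36.0 mi): east 36.0 sin 317° = -24.55, north 36.0 cos 317° = 26.33
Net displacement: 29.89 east, 65.89 north. Direction back to start is (-29.89, -65.89): bearing = atan2(-29.89, -65.89) mod 360° = 204.41° ≈ 204°.

204°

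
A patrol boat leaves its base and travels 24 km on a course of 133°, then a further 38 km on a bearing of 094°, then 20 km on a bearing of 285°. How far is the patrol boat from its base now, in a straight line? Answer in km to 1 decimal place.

38.7 km

Leg 1 (133°, 24 km): east 24 sin 133° = 17.55, north 24 cos 133° = -16.37
Leg 2 (094°, 38 km): east 38 sin 94° = 37.91, north 38 cos 94° = -2.65
Leg 3 (285°, 20 km): east 20 sin 285° = -19.32, north 20 cos 285° = 5.18
Net: 36.14 east, -13.84 north. Distance = √((36.14)² + (-13.84)²) = 38.702 km.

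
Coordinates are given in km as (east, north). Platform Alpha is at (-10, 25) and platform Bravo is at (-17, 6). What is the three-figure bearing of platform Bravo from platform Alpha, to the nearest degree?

Δeast = -17 − -10 = -7.00; Δnorth = 6 − 25 = -19.00.
Bearing = atan2(Δeast, Δnorth) mod 360° = 200.22° ≈ 200°.

200°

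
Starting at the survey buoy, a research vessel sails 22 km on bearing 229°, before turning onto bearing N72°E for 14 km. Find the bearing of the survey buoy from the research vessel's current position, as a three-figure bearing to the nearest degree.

018°

Leg 1 (229°, 22 km): east 22 sin 229° = -16.60, north 22 cos 229° = -14.43
Leg 2 (N72°E, 14 km): east 14 sin 72° = 13.31, north 14 cos 72° = 4.33
Net displacement: -3.29 east, -10.11 north. Direction back to start is (3.29, 10.11): bearing = atan2(3.29, 10.11) mod 360° = 18.02° ≈ 018°.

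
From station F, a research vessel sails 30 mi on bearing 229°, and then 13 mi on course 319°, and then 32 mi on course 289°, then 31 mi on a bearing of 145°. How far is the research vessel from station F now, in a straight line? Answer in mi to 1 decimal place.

50.2 mi

Leg 1 (229°, 30 mi): east 30 sin 229° = -22.64, north 30 cos 229° = -19.68
Leg 2 (319°, 13 mi): east 13 sin 319° = -8.53, north 13 cos 319° = 9.81
Leg 3 (289°, 32 mi): east 32 sin 289° = -30.26, north 32 cos 289° = 10.42
Leg 4 (145°, 31 mi): east 31 sin 145° = 17.78, north 31 cos 145° = -25.39
Net: -43.65 east, -24.85 north. Distance = √((-43.65)² + (-24.85)²) = 50.222 mi.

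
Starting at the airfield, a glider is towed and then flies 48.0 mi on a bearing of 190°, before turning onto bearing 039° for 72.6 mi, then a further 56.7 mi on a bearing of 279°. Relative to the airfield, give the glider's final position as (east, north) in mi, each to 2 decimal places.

Leg 1 (190°, 48.0 mi): east 48.0 sin 190° = -8.34, north 48.0 cos 190° = -47.27
Leg 2 (039°, 72.6 mi): east 72.6 sin 39° = 45.69, north 72.6 cos 39° = 56.42
Leg 3 (279°, 56.7 mi): east 56.7 sin 279° = -56.00, north 56.7 cos 279° = 8.87
Summing: -18.65 mi east, 18.02 mi north → (-18.65, 18.02).

(-18.65, 18.02)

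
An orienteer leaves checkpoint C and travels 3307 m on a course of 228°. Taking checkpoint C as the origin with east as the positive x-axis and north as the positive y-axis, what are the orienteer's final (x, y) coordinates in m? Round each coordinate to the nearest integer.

(-2458, -2213)

Leg 1 (228°, 3307 m): east 3307 sin 228° = -2457.58, north 3307 cos 228° = -2212.81
Summing: -2457.58 m east, -2212.81 m north → (-2458, -2213).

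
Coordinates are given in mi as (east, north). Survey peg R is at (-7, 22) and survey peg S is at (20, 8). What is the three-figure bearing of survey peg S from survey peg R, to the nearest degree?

Δeast = 20 − -7 = 27.00; Δnorth = 8 − 22 = -14.00.
Bearing = atan2(Δeast, Δnorth) mod 360° = 117.41° ≈ 117°.

117°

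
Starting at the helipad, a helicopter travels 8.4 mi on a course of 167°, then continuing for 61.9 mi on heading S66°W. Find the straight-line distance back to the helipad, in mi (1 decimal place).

Leg 1 (167°, 8.4 mi): east 8.4 sin 167° = 1.89, north 8.4 cos 167° = -8.18
Leg 2 (S66°W, 61.9 mi): east 61.9 sin 246° = -56.55, north 61.9 cos 246° = -25.18
Net: -54.66 east, -33.36 north. Distance = √((-54.66)² + (-33.36)²) = 64.036 mi.

64.0 mi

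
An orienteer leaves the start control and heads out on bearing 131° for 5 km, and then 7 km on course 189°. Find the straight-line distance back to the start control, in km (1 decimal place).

10.5 km

Leg 1 (131°, 5 km): east 5 sin 131° = 3.77, north 5 cos 131° = -3.28
Leg 2 (189°, 7 km): east 7 sin 189° = -1.10, north 7 cos 189° = -6.91
Net: 2.68 east, -10.19 north. Distance = √((2.68)² + (-10.19)²) = 10.540 km.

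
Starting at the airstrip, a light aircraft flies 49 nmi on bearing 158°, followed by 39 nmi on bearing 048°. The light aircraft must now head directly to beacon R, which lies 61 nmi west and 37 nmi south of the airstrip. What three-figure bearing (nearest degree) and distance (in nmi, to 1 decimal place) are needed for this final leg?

261°, 109.8 nmi

Leg 1 (158°, 49 nmi): east 49 sin 158° = 18.36, north 49 cos 158° = -45.43
Leg 2 (048°, 39 nmi): east 39 sin 48° = 28.98, north 39 cos 48° = 26.10
Current position: (47.34, -19.34). Target: (-61, -37). Remaining: Δeast = -108.34, Δnorth = -17.66.
Bearing = atan2(-108.34, -17.66) mod 360° = 260.74°; distance = √((-108.34)² + (-17.66)²) = 109.769 nmi.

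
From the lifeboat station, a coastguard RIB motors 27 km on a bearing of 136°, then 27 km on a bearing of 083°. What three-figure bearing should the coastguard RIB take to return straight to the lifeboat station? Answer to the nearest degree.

290°

Leg 1 (136°, 27 km): east 27 sin 136° = 18.76, north 27 cos 136° = -19.42
Leg 2 (083°, 27 km): east 27 sin 83° = 26.80, north 27 cos 83° = 3.29
Net displacement: 45.55 east, -16.13 north. Direction back to start is (-45.55, 16.13): bearing = atan2(-45.55, 16.13) mod 360° = 289.50° ≈ 290°.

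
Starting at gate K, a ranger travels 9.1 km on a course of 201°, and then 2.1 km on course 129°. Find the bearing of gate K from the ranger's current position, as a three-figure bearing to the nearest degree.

009°

Leg 1 (201°, 9.1 km): east 9.1 sin 201° = -3.26, north 9.1 cos 201° = -8.50
Leg 2 (129°, 2.1 km): east 2.1 sin 129° = 1.63, north 2.1 cos 129° = -1.32
Net displacement: -1.63 east, -9.82 north. Direction back to start is (1.63, 9.82): bearing = atan2(1.63, 9.82) mod 360° = 9.42° ≈ 009°.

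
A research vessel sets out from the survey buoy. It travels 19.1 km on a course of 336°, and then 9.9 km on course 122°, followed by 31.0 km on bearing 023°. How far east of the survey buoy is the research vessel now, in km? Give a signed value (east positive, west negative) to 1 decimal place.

Leg 1 (336°, 19.1 km): east 19.1 sin 336° = -7.77, north 19.1 cos 336° = 17.45
Leg 2 (122°, 9.9 km): east 9.9 sin 122° = 8.40, north 9.9 cos 122° = -5.25
Leg 3 (023°, 31.0 km): east 31.0 sin 23° = 12.11, north 31.0 cos 23° = 28.54
Net east component: 12.74 km.

12.7 km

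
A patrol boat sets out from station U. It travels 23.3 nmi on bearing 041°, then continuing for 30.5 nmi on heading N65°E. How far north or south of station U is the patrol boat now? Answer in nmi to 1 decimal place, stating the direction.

Leg 1 (041°, 23.3 nmi): east 23.3 sin 41° = 15.29, north 23.3 cos 41° = 17.58
Leg 2 (N65°E, 30.5 nmi): east 30.5 sin 65° = 27.64, north 30.5 cos 65° = 12.89
Net north component: 30.47 nmi.

30.5 nmi north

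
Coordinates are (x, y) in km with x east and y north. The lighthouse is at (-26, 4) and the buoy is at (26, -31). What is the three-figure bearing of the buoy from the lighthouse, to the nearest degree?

124°

Δeast = 26 − -26 = 52.00; Δnorth = -31 − 4 = -35.00.
Bearing = atan2(Δeast, Δnorth) mod 360° = 123.94° ≈ 124°.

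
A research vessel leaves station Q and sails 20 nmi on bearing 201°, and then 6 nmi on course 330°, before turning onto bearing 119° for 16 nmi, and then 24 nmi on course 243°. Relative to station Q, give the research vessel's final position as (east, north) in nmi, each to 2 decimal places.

(-17.56, -32.13)

Leg 1 (201°, 20 nmi): east 20 sin 201° = -7.17, north 20 cos 201° = -18.67
Leg 2 (330°, 6 nmi): east 6 sin 330° = -3.00, north 6 cos 330° = 5.20
Leg 3 (119°, 16 nmi): east 16 sin 119° = 13.99, north 16 cos 119° = -7.76
Leg 4 (243°, 24 nmi): east 24 sin 243° = -21.38, north 24 cos 243° = -10.90
Summing: -17.56 nmi east, -32.13 nmi north → (-17.56, -32.13).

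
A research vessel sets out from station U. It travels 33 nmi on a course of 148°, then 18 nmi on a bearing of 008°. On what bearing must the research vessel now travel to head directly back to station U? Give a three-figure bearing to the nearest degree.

Leg 1 (148°, 33 nmi): east 33 sin 148° = 17.49, north 33 cos 148° = -27.99
Leg 2 (008°, 18 nmi): east 18 sin 8° = 2.51, north 18 cos 8° = 17.82
Net displacement: 19.99 east, -10.16 north. Direction back to start is (-19.99, 10.16): bearing = atan2(-19.99, 10.16) mod 360° = 296.94° ≈ 297°.

297°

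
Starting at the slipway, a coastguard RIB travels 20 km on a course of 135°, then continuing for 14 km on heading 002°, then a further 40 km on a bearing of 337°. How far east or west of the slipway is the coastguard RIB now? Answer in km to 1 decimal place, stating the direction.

1.0 km west

Leg 1 (135°, 20 km): east 20 sin 135° = 14.14, north 20 cos 135° = -14.14
Leg 2 (002°, 14 km): east 14 sin 2° = 0.49, north 14 cos 2° = 13.99
Leg 3 (337°, 40 km): east 40 sin 337° = -15.63, north 40 cos 337° = 36.82
Net east component: -1.00 km.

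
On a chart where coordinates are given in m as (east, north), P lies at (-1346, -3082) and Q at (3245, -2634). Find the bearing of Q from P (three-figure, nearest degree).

084°

Δeast = 3245 − -1346 = 4591.00; Δnorth = -2634 − -3082 = 448.00.
Bearing = atan2(Δeast, Δnorth) mod 360° = 84.43° ≈ 084°.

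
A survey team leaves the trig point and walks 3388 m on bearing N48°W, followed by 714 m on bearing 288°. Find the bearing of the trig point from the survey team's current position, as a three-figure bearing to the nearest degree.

128°

Leg 1 (N48°W, 3388 m): east 3388 sin 312° = -2517.77, north 3388 cos 312° = 2267.01
Leg 2 (288°, 714 m): east 714 sin 288° = -679.05, north 714 cos 288° = 220.64
Net displacement: -3196.83 east, 2487.65 north. Direction back to start is (3196.83, -2487.65): bearing = atan2(3196.83, -2487.65) mod 360° = 127.89° ≈ 128°.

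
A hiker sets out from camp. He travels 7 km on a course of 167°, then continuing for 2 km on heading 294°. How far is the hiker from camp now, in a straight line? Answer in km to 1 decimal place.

6.0 km

Leg 1 (167°, 7 km): east 7 sin 167° = 1.57, north 7 cos 167° = -6.82
Leg 2 (294°, 2 km): east 2 sin 294° = -1.83, north 2 cos 294° = 0.81
Net: -0.25 east, -6.01 north. Distance = √((-0.25)² + (-6.01)²) = 6.012 km.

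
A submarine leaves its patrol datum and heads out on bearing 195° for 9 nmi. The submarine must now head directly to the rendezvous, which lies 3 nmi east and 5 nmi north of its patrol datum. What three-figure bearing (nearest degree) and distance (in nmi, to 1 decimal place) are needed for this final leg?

Leg 1 (195°, 9 nmi): east 9 sin 195° = -2.33, north 9 cos 195° = -8.69
Current position: (-2.33, -8.69). Target: (3, 5). Remaining: Δeast = 5.33, Δnorth = 13.69.
Bearing = atan2(5.33, 13.69) mod 360° = 21.27°; distance = √((5.33)² + (13.69)²) = 14.694 nmi.

021°, 14.7 nmi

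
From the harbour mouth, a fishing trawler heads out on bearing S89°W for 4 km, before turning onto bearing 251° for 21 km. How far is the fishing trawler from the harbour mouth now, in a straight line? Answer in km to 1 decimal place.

Leg 1 (S89°W, 4 km): east 4 sin 269° = -4.00, north 4 cos 269° = -0.07
Leg 2 (251°, 21 km): east 21 sin 251° = -19.86, north 21 cos 251° = -6.84
Net: -23.86 east, -6.91 north. Distance = √((-23.86)² + (-6.91)²) = 24.835 km.

24.8 km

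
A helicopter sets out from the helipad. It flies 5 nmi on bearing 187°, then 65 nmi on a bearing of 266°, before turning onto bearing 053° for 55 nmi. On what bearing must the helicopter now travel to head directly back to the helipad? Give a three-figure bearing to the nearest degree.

138°

Leg 1 (187°, 5 nmi): east 5 sin 187° = -0.61, north 5 cos 187° = -4.96
Leg 2 (266°, 65 nmi): east 65 sin 266° = -64.84, north 65 cos 266° = -4.53
Leg 3 (053°, 55 nmi): east 55 sin 53° = 43.92, north 55 cos 53° = 33.10
Net displacement: -21.53 east, 23.60 north. Direction back to start is (21.53, -23.60): bearing = atan2(21.53, -23.60) mod 360° = 137.63° ≈ 138°.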